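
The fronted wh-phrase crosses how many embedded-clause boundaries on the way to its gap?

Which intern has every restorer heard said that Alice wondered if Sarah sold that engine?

"which intern" is extracted from the subject of "said".
Boundaries crossed, outermost first: [Ø] — 1 in total.

1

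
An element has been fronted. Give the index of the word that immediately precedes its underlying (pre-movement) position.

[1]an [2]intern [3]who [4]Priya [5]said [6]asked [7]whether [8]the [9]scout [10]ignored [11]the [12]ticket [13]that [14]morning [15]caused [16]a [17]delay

5

The displaced element is "an intern" (word 2).
It is linked across 1 clause boundary (Ø).
It functions as the subject of "asked", so the gap sits immediately after word 5 ("said").
Base order: Priya said that an intern asked whether the scout ignored the ticket that morning.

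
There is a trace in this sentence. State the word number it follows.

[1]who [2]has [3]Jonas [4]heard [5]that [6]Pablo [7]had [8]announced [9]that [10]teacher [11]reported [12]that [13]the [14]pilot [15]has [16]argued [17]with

17

The displaced element is "who" (word 1).
It is linked across 3 clause boundaries (that → Ø → that).
It functions as the object of the preposition "with" of "argued", so the gap sits immediately after word 17 ("with").
Base order: Jonas has heard that Pablo had announced that teacher reported that the pilot has argued with who.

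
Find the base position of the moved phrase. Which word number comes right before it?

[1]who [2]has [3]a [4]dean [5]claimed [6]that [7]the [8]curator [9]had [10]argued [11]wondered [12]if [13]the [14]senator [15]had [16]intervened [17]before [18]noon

The displaced element is "who" (word 1).
It is linked across 2 clause boundaries (that → Ø).
It functions as the subject of "wondered", so the gap sits immediately after word 10 ("argued").
Base order: A dean has claimed that the curator had argued that who wondered if the senator had intervened before noon.

10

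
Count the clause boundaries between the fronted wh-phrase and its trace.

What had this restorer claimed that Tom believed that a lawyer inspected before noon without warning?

2

"what" is extracted from the object of "inspected".
Boundaries crossed, outermost first: [that], [that] — 2 in total.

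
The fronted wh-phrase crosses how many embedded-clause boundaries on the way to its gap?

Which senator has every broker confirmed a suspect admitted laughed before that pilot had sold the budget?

2

"which senator" is extracted from the subject of "laughed".
Boundaries crossed, outermost first: [Ø], [Ø] — 2 in total.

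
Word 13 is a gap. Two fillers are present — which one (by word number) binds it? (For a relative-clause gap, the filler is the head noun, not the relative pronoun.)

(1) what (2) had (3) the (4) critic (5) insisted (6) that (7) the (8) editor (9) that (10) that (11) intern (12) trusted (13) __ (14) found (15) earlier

The marked gap is inside the relative clause, the direct object of "trusted".
Its filler is the head noun "editor" (via "that"), at word 8.
(The other dependency links word 1 to a gap after word 14.)

8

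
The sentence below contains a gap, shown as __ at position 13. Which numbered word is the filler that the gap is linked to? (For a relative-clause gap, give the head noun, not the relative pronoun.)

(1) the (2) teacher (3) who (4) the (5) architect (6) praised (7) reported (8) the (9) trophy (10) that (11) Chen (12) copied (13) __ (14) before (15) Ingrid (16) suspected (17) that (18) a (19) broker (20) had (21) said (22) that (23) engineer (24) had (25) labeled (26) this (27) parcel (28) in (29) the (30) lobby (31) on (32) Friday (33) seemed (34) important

9

The gap at 13 is the object of "copied", inside a relative clause.
The relative pronoun is "that" (word 10); it is bound by the head noun immediately before it.
Its filler is the head noun "trophy", at word 9.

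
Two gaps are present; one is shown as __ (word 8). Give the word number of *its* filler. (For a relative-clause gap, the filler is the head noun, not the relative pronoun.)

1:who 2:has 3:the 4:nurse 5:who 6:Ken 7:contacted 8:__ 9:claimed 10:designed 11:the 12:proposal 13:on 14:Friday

The marked gap is inside the relative clause, the direct object of "contacted".
Its filler is the head noun "nurse" (via "who"), at word 4.
(The other dependency links word 1 to a gap after word 9.)

4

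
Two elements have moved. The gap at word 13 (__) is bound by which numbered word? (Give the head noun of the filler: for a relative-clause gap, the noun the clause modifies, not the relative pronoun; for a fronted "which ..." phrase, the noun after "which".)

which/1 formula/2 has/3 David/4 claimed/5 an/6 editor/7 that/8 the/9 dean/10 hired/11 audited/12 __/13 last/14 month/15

2

The marked gap is the direct object of "audited".
Its filler is the fronted wh-phrase "which formula", at word 2.
(The other dependency links word 7 to a gap after word 11.)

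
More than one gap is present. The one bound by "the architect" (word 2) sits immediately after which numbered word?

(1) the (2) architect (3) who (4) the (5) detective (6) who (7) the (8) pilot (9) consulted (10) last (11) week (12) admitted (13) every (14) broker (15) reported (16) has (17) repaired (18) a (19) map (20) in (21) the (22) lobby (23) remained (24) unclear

15

The displaced element is "the architect" (word 2).
It is linked across 2 clause boundaries (Ø → Ø).
It functions as the subject of "repaired", so the gap sits immediately after word 15 ("reported").
Base order: The detective who the pilot consulted last week admitted every broker reported that the architect has repaired a map in the lobby.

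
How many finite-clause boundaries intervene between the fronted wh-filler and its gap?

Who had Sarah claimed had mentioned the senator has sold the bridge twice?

"who" is extracted from the subject of "mentioned".
Boundaries crossed, outermost first: [Ø] — 1 in total.

1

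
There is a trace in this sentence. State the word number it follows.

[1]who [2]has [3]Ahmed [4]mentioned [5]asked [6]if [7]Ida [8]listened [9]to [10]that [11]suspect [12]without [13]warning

The displaced element is "who" (word 1).
It is linked across 1 clause boundary (Ø).
It functions as the subject of "asked", so the gap sits immediately after word 4 ("mentioned").
Base order: Ahmed has mentioned who asked if Ida listened to that suspect without warning.

4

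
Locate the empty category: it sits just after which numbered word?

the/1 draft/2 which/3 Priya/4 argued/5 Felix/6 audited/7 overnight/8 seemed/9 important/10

7

The displaced element is "the draft" (word 2).
It is linked across 1 clause boundary (Ø).
It functions as the direct object of "audited", so the gap sits immediately after word 7 ("audited").
Base order: Priya argued Felix audited the draft overnight.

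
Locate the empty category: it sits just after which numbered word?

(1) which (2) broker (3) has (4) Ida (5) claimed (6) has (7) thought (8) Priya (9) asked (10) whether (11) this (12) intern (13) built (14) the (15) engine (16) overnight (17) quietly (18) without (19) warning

5

The displaced element is "which broker" (word 2).
It is linked across 1 clause boundary (Ø).
It functions as the subject of "thought", so the gap sits immediately after word 5 ("claimed").
Base order: Ida has claimed which broker has thought Priya asked whether this intern built the engine overnight quietly without warning.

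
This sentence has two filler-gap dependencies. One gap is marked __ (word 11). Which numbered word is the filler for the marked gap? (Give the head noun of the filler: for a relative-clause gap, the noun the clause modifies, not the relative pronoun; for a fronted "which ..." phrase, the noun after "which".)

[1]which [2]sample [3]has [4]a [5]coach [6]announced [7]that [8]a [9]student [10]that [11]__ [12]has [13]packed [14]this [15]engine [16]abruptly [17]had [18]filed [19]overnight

The marked gap is inside the relative clause, the subject of "packed".
Its filler is the head noun "student" (via "that"), at word 9.
(The other dependency links word 2 to a gap after word 18.)

9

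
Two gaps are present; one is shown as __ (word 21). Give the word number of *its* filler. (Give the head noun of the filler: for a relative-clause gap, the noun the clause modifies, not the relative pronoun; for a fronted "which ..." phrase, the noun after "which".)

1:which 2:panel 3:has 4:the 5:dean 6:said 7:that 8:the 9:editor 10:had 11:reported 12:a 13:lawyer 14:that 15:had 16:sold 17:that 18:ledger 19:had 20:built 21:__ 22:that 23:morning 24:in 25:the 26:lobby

The marked gap is the direct object of "built".
Its filler is the fronted wh-phrase "which panel", at word 2.
(The other dependency links word 13 to a gap after word 14.)

2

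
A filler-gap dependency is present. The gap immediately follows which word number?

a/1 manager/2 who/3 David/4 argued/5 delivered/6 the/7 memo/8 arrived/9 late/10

5

The displaced element is "a manager" (word 2).
It is linked across 1 clause boundary (Ø).
It functions as the subject of "delivered", so the gap sits immediately after word 5 ("argued").
Base order: David argued a manager delivered the memo.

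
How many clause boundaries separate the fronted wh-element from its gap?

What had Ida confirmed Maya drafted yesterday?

1

"what" is extracted from the object of "drafted".
Boundaries crossed, outermost first: [Ø] — 1 in total.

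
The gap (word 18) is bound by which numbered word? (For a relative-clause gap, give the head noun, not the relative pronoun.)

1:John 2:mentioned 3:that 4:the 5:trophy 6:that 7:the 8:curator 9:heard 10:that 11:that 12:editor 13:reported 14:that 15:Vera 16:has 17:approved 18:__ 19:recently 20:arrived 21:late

5

The gap at 18 is the object of "approved", inside a relative clause.
The relative pronoun is "that" (word 6); it is bound by the head noun immediately before it.
Its filler is the head noun "trophy", at word 5.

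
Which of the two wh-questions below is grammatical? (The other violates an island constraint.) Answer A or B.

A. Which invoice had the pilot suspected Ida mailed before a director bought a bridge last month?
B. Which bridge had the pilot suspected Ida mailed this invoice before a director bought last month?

A

In B, the wh-phrase is extracted from inside an adjunct island (introduced by "before"), which blocks movement.
In A, the extraction path crosses only that-complement boundaries, which are transparent.
So A is grammatical.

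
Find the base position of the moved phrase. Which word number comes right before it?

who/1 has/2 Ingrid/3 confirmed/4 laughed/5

The displaced element is "who" (word 1).
It is linked across 1 clause boundary (Ø).
It functions as the subject of "laughed", so the gap sits immediately after word 4 ("confirmed").
Base order: Ingrid has confirmed that who laughed.

4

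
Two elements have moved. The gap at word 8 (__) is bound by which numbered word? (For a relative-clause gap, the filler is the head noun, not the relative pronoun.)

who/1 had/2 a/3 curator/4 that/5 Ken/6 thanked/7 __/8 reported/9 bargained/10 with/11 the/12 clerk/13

The marked gap is inside the relative clause, the direct object of "thanked".
Its filler is the head noun "curator" (via "that"), at word 4.
(The other dependency links word 1 to a gap after word 9.)

4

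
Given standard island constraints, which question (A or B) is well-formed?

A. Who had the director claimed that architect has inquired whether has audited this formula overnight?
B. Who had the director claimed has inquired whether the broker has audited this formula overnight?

In A, the wh-phrase is extracted from inside a wh-island (introduced by "whether"), which blocks movement.
In B, the extraction path crosses only that-complement boundaries, which are transparent.
So B is grammatical.

B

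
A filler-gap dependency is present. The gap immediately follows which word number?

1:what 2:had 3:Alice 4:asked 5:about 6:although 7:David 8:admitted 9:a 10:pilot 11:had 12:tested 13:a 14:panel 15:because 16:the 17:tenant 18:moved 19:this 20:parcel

5

The displaced element is "what" (word 1).
It functions as the object of the preposition "about" of "asked", so the gap sits immediately after word 5 ("about").
Base order: Alice had asked about what although David admitted a pilot had tested a panel because the tenant moved this parcel.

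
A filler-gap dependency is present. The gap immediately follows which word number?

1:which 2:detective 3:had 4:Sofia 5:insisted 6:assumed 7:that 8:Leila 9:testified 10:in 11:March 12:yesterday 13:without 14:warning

5

The displaced element is "which detective" (word 2).
It is linked across 1 clause boundary (Ø).
It functions as the subject of "assumed", so the gap sits immediately after word 5 ("insisted").
Base order: Sofia had insisted which detective assumed that Leila testified in March yesterday without warning.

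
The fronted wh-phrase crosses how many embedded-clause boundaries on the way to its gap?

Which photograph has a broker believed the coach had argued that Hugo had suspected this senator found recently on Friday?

"which photograph" is extracted from the object of "found".
Boundaries crossed, outermost first: [Ø], [that], [Ø] — 3 in total.

3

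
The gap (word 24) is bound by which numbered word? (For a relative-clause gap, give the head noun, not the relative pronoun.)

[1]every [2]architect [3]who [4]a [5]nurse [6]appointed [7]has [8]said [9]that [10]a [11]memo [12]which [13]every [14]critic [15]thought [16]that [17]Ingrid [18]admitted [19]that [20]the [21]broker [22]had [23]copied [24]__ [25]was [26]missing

11

The gap at 24 is the object of "copied", inside a relative clause.
The relative pronoun is "which" (word 12); it is bound by the head noun immediately before it.
Its filler is the head noun "memo", at word 11.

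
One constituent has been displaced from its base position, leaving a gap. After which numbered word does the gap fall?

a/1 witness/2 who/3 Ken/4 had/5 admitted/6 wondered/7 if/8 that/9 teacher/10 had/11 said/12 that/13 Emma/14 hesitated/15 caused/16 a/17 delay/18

6

The displaced element is "a witness" (word 2).
It is linked across 1 clause boundary (Ø).
It functions as the subject of "wondered", so the gap sits immediately after word 6 ("admitted").
Base order: Ken had admitted that a witness wondered if that teacher had said that Emma hesitated.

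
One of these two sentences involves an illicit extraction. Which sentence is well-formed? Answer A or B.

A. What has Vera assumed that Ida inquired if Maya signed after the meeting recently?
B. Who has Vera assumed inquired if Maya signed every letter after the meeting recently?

In A, the wh-phrase is extracted from inside a wh-island (introduced by "if"), which blocks movement.
In B, the extraction path crosses only that-complement boundaries, which are transparent.
So B is grammatical.

B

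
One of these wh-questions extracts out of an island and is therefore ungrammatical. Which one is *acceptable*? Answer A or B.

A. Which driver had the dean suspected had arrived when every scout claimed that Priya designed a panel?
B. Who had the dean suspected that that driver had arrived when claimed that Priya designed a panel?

A

In B, the wh-phrase is extracted from inside an adjunct island (introduced by "when"), which blocks movement.
In A, the extraction path crosses only that-complement boundaries, which are transparent.
So A is grammatical.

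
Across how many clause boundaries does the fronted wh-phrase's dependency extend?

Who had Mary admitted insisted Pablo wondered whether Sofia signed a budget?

1

"who" is extracted from the subject of "insisted".
Boundaries crossed, outermost first: [Ø] — 1 in total.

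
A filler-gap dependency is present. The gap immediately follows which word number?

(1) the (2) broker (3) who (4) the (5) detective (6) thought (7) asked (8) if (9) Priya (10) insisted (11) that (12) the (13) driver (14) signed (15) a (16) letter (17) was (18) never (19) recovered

6

The displaced element is "the broker" (word 2).
It is linked across 1 clause boundary (Ø).
It functions as the subject of "asked", so the gap sits immediately after word 6 ("thought").
Base order: The detective thought that the broker asked if Priya insisted that the driver signed a letter.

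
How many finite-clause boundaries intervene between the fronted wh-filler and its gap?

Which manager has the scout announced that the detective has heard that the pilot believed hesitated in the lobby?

3

"which manager" is extracted from the subject of "hesitated".
Boundaries crossed, outermost first: [that], [that], [Ø] — 3 in total.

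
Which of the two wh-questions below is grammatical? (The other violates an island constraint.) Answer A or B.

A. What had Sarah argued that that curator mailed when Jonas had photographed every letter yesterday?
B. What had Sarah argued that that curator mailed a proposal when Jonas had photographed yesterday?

In B, the wh-phrase is extracted from inside an adjunct island (introduced by "when"), which blocks movement.
In A, the extraction path crosses only that-complement boundaries, which are transparent.
So A is grammatical.

A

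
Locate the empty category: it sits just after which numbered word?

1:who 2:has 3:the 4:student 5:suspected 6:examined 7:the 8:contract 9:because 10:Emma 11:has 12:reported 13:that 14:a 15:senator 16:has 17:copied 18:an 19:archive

5

The displaced element is "who" (word 1).
It is linked across 1 clause boundary (Ø).
It functions as the subject of "examined", so the gap sits immediately after word 5 ("suspected").
Base order: The student has suspected who examined the contract because Emma has reported that a senator has copied an archive.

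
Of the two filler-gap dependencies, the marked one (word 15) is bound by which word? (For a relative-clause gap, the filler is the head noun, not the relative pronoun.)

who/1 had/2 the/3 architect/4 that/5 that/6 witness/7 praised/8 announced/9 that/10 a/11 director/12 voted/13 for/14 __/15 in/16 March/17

1

The marked gap is the object of the preposition "for" of "voted".
Its filler is the fronted wh-phrase "who", at word 1.
(The other dependency links word 4 to a gap after word 8.)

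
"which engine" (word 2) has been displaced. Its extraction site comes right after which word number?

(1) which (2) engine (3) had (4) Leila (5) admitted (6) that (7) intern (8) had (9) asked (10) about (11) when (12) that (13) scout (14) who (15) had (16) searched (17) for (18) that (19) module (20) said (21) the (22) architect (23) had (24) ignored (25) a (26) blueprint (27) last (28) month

10

The displaced element is "which engine" (word 2).
It is linked across 1 clause boundary (Ø).
It functions as the object of the preposition "about" of "asked", so the gap sits immediately after word 10 ("about").
Base order: Leila had admitted that intern had asked about which engine when that scout who had searched for that module said the architect had ignored a blueprint last month.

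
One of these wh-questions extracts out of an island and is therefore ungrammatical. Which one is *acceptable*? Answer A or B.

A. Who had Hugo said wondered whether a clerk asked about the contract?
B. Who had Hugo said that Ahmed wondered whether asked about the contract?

A

In B, the wh-phrase is extracted from inside a wh-island (introduced by "whether"), which blocks movement.
In A, the extraction path crosses only that-complement boundaries, which are transparent.
So A is grammatical.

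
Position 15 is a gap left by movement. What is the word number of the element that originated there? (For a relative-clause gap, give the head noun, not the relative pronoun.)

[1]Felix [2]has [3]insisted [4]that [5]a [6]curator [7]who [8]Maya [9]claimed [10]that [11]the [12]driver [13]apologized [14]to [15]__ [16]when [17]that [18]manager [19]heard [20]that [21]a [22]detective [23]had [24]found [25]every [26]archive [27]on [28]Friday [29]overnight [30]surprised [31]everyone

6

The gap at 15 is the prepositional object of "apologized", inside a relative clause.
The relative pronoun is "who" (word 7); it is bound by the head noun immediately before it.
Its filler is the head noun "curator", at word 6.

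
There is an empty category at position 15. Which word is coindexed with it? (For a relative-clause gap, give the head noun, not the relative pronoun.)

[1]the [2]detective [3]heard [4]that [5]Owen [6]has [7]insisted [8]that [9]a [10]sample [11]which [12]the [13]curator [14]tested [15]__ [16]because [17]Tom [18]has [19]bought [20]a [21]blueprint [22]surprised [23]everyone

10

The gap at 15 is the object of "tested", inside a relative clause.
The relative pronoun is "which" (word 11); it is bound by the head noun immediately before it.
Its filler is the head noun "sample", at word 10.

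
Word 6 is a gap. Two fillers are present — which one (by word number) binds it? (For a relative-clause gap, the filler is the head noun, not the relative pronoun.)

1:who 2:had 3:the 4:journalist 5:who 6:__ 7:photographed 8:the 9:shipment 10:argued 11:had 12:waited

4

The marked gap is inside the relative clause, the subject of "photographed".
Its filler is the head noun "journalist" (via "who"), at word 4.
(The other dependency links word 1 to a gap after word 10.)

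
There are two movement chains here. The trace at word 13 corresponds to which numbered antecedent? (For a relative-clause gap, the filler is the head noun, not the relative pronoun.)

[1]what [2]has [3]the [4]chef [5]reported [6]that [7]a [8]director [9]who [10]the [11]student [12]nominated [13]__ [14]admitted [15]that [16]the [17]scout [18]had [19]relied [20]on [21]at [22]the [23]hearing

8

The marked gap is inside the relative clause, the direct object of "nominated".
Its filler is the head noun "director" (via "who"), at word 8.
(The other dependency links word 1 to a gap after word 20.)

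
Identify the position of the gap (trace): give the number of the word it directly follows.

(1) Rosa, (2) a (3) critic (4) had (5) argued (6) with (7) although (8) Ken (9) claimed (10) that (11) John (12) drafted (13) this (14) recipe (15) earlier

The displaced element is "Rosa" (word 1).
It functions as the object of the preposition "with" of "argued", so the gap sits immediately after word 6 ("with").
Base order: A critic had argued with Rosa although Ken claimed that John drafted this recipe earlier.

6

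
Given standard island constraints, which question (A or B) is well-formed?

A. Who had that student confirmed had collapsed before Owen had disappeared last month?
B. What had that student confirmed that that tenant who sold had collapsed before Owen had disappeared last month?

In B, the wh-phrase is extracted from inside a complex-NP island (relative clause) (introduced by "who"), which blocks movement.
In A, the extraction path crosses only that-complement boundaries, which are transparent.
So A is grammatical.

A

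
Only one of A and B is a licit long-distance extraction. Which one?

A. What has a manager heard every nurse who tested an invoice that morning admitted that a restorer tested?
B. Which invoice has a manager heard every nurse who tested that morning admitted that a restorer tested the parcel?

In B, the wh-phrase is extracted from inside a complex-NP island (relative clause) (introduced by "who"), which blocks movement.
In A, the extraction path crosses only that-complement boundaries, which are transparent.
So A is grammatical.

A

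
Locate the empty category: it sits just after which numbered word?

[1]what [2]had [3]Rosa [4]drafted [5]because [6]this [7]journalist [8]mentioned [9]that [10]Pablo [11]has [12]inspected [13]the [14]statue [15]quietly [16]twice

The displaced element is "what" (word 1).
It functions as the direct object of "drafted", so the gap sits immediately after word 4 ("drafted").
Base order: Rosa had drafted what because this journalist mentioned that Pablo has inspected the statue quietly twice.

4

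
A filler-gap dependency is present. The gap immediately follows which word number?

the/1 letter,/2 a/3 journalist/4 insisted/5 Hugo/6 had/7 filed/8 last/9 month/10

The displaced element is "the letter" (word 2).
It is linked across 1 clause boundary (Ø).
It functions as the direct object of "filed", so the gap sits immediately after word 8 ("filed").
Base order: A journalist insisted Hugo had filed the letter last month.

8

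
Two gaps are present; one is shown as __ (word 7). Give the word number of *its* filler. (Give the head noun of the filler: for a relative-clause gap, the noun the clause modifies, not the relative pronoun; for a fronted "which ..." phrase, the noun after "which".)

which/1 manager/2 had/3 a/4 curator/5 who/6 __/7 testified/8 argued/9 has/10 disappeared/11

The marked gap is inside the relative clause, the subject of "testified".
Its filler is the head noun "curator" (via "who"), at word 5.
(The other dependency links word 2 to a gap after word 9.)

5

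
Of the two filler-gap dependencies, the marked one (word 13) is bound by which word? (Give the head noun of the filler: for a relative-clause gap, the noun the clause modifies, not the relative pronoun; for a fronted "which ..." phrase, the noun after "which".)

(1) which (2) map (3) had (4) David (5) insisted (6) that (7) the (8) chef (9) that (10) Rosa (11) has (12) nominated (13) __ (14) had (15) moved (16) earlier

8

The marked gap is inside the relative clause, the direct object of "nominated".
Its filler is the head noun "chef" (via "that"), at word 8.
(The other dependency links word 2 to a gap after word 15.)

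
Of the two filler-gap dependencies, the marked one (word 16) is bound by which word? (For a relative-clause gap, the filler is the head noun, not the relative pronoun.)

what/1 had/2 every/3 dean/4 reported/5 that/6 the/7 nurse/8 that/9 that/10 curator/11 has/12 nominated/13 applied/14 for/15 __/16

1

The marked gap is the object of the preposition "for" of "applied".
Its filler is the fronted wh-phrase "what", at word 1.
(The other dependency links word 8 to a gap after word 13.)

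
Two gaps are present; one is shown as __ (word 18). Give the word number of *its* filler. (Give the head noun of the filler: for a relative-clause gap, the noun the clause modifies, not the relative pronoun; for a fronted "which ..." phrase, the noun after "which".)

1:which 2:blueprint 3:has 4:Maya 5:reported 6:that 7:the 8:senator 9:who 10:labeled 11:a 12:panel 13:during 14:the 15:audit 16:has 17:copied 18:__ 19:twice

2

The marked gap is the direct object of "copied".
Its filler is the fronted wh-phrase "which blueprint", at word 2.
(The other dependency links word 8 to a gap after word 9.)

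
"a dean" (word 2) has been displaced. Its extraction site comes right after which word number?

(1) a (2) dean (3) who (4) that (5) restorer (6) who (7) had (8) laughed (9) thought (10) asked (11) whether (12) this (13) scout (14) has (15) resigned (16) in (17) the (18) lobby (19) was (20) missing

The displaced element is "a dean" (word 2).
It is linked across 1 clause boundary (Ø).
It functions as the subject of "asked", so the gap sits immediately after word 9 ("thought").
Base order: That restorer who had laughed thought that a dean asked whether this scout has resigned in the lobby.

9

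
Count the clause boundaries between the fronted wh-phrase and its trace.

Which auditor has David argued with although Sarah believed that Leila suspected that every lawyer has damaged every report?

"which auditor" originates inside the matrix clause — no clause boundary is crossed.

0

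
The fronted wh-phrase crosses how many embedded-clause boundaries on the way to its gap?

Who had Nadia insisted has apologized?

"who" is extracted from the subject of "apologized".
Boundaries crossed, outermost first: [Ø] — 1 in total.

1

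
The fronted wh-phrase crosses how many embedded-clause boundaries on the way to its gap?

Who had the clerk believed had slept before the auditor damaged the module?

1

"who" is extracted from the subject of "slept".
Boundaries crossed, outermost first: [Ø] — 1 in total.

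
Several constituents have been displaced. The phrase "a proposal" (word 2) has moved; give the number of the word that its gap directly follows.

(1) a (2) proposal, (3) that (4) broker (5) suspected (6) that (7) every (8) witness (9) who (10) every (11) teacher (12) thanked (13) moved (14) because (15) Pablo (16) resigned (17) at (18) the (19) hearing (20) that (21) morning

The displaced element is "a proposal" (word 2).
It is linked across 1 clause boundary (that).
It functions as the direct object of "moved", so the gap sits immediately after word 13 ("moved").
Base order: That broker suspected that every witness who every teacher thanked moved a proposal because Pablo resigned at the hearing that morning.

13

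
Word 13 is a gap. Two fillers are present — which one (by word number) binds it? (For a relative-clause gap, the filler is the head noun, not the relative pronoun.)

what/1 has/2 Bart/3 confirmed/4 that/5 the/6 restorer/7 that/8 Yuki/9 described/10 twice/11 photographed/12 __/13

1

The marked gap is the direct object of "photographed".
Its filler is the fronted wh-phrase "what", at word 1.
(The other dependency links word 7 to a gap after word 10.)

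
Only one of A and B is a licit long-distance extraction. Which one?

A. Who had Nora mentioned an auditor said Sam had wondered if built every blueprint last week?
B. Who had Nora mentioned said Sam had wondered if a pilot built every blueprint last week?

In A, the wh-phrase is extracted from inside a wh-island (introduced by "if"), which blocks movement.
In B, the extraction path crosses only that-complement boundaries, which are transparent.
So B is grammatical.

B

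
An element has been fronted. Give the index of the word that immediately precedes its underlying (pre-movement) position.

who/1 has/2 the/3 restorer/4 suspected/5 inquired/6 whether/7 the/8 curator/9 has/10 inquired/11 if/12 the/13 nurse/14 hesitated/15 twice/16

The displaced element is "who" (word 1).
It is linked across 1 clause boundary (Ø).
It functions as the subject of "inquired", so the gap sits immediately after word 5 ("suspected").
Base order: The restorer has suspected that who inquired whether the curator has inquired if the nurse hesitated twice.

5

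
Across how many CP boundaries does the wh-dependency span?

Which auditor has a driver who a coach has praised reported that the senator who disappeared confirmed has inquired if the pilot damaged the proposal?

2

"which auditor" is extracted from the subject of "inquired".
Boundaries crossed, outermost first: [that], [Ø] — 2 in total.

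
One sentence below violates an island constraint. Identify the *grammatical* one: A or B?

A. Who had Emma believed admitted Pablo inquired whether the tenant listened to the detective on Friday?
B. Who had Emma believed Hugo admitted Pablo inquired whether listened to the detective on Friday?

A

In B, the wh-phrase is extracted from inside a wh-island (introduced by "whether"), which blocks movement.
In A, the extraction path crosses only that-complement boundaries, which are transparent.
So A is grammatical.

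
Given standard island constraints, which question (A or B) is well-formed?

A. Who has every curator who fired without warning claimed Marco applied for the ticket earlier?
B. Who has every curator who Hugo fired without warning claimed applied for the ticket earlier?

B

In A, the wh-phrase is extracted from inside a complex-NP island (relative clause) (introduced by "who"), which blocks movement.
In B, the extraction path crosses only that-complement boundaries, which are transparent.
So B is grammatical.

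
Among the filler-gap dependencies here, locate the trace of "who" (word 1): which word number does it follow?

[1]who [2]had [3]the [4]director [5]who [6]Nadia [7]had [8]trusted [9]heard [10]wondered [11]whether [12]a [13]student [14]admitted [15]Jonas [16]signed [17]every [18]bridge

9

The displaced element is "who" (word 1).
It is linked across 1 clause boundary (Ø).
It functions as the subject of "wondered", so the gap sits immediately after word 9 ("heard").
Base order: The director who Nadia had trusted had heard that who wondered whether a student admitted Jonas signed every bridge.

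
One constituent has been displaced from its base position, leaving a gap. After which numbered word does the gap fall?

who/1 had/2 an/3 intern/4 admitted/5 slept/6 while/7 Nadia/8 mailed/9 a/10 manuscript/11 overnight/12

5

The displaced element is "who" (word 1).
It is linked across 1 clause boundary (Ø).
It functions as the subject of "slept", so the gap sits immediately after word 5 ("admitted").
Base order: An intern had admitted that who slept while Nadia mailed a manuscript overnight.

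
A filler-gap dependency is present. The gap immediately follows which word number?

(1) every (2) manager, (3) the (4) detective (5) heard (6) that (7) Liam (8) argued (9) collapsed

8

The displaced element is "every manager" (word 2).
It is linked across 2 clause boundaries (that → Ø).
It functions as the subject of "collapsed", so the gap sits immediately after word 8 ("argued").
Base order: The detective heard that Liam argued every manager collapsed.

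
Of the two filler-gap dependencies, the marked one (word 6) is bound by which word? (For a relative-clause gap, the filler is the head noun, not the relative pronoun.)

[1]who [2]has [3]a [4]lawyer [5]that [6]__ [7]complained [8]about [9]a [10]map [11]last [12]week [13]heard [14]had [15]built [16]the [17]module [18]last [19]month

4

The marked gap is inside the relative clause, the subject of "complained".
Its filler is the head noun "lawyer" (via "that"), at word 4.
(The other dependency links word 1 to a gap after word 13.)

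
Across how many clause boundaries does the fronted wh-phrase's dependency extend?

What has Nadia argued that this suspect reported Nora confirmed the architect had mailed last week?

"what" is extracted from the object of "mailed".
Boundaries crossed, outermost first: [that], [Ø], [Ø] — 3 in total.

3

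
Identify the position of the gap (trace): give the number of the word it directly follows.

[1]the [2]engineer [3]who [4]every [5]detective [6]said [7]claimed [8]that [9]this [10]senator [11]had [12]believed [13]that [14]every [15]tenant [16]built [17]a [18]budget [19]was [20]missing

The displaced element is "the engineer" (word 2).
It is linked across 1 clause boundary (Ø).
It functions as the subject of "claimed", so the gap sits immediately after word 6 ("said").
Base order: Every detective said that the engineer claimed that this senator had believed that every tenant built a budget.

6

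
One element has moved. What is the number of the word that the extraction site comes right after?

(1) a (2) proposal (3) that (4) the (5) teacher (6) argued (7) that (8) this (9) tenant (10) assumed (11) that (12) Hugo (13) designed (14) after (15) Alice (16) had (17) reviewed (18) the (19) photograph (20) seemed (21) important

The displaced element is "a proposal" (word 2).
It is linked across 2 clause boundaries (that → that).
It functions as the direct object of "designed", so the gap sits immediately after word 13 ("designed").
Base order: The teacher argued that this tenant assumed that Hugo designed a proposal after Alice had reviewed the photograph.

13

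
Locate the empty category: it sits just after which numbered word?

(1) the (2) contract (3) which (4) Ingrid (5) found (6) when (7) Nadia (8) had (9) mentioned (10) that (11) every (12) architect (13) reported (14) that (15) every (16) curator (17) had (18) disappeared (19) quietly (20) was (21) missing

The displaced element is "the contract" (word 2).
It functions as the direct object of "found", so the gap sits immediately after word 5 ("found").
Base order: Ingrid found the contract when Nadia had mentioned that every architect reported that every curator had disappeared quietly.

5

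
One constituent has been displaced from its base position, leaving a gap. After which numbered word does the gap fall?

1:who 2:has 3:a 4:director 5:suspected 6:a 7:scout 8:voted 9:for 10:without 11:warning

The displaced element is "who" (word 1).
It is linked across 1 clause boundary (Ø).
It functions as the object of the preposition "for" of "voted", so the gap sits immediately after word 9 ("for").
Base order: A director has suspected a scout voted for who without warning.

9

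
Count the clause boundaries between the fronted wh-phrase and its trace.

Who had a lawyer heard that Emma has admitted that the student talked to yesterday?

"who" is extracted from the PP object of "talked".
Boundaries crossed, outermost first: [that], [that] — 2 in total.

2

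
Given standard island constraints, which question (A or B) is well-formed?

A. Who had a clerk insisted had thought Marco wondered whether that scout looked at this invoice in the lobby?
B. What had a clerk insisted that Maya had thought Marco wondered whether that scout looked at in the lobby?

In B, the wh-phrase is extracted from inside a wh-island (introduced by "whether"), which blocks movement.
In A, the extraction path crosses only that-complement boundaries, which are transparent.
So A is grammatical.

A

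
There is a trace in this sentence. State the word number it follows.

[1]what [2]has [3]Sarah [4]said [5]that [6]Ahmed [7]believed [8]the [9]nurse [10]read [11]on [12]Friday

10

The displaced element is "what" (word 1).
It is linked across 2 clause boundaries (that → Ø).
It functions as the direct object of "read", so the gap sits immediately after word 10 ("read").
Base order: Sarah has said that Ahmed believed the nurse read what on Friday.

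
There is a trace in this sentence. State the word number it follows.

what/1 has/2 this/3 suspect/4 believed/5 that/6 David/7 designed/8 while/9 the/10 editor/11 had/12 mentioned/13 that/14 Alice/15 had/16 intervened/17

The displaced element is "what" (word 1).
It is linked across 1 clause boundary (that).
It functions as the direct object of "designed", so the gap sits immediately after word 8 ("designed").
Base order: This suspect has believed that David designed what while the editor had mentioned that Alice had intervened.

8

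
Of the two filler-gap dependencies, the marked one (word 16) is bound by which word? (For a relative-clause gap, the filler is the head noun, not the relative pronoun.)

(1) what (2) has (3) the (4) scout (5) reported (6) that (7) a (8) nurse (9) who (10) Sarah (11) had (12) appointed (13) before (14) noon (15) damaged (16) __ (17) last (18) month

1

The marked gap is the direct object of "damaged".
Its filler is the fronted wh-phrase "what", at word 1.
(The other dependency links word 8 to a gap after word 12.)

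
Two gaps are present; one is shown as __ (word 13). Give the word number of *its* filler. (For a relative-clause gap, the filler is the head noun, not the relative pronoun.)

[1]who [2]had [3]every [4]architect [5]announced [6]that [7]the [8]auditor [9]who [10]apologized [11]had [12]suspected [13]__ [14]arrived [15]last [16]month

1

The marked gap is the subject of "arrived".
Its filler is the fronted wh-phrase "who", at word 1.
(The other dependency links word 8 to a gap after word 9.)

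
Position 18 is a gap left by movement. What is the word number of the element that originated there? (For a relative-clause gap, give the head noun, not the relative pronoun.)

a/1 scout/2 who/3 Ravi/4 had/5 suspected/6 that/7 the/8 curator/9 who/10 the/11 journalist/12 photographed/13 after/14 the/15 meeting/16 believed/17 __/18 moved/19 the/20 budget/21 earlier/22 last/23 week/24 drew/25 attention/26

2

The gap at 18 is the subject of "moved", inside a relative clause.
The relative pronoun is "who" (word 3); it is bound by the head noun immediately before it.
Its filler is the head noun "scout", at word 2.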